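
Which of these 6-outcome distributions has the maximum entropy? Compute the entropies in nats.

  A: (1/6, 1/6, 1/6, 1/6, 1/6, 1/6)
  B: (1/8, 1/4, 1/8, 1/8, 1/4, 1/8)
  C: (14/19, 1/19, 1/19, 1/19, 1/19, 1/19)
A

For a discrete distribution over n outcomes, entropy is maximized by the uniform distribution.

Computing entropies:
H(A) = 1.7918 nats
H(B) = 1.7329 nats
H(C) = 0.9999 nats

The uniform distribution (where all probabilities equal 1/6) achieves the maximum entropy of log_e(6) = 1.7918 nats.

Distribution A has the highest entropy.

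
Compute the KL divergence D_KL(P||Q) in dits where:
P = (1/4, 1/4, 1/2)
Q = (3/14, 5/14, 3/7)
0.0115 dits

KL divergence: D_KL(P||Q) = Σ p(x) log(p(x)/q(x))

Computing term by term:
  x=0: 1/4 × log_10[(1/4)/(3/14)] = 1/4 × 0.0669 = 0.0167
  x=1: 1/4 × log_10[(1/4)/(5/14)] = 1/4 × -0.1549 = -0.0387
  x=2: 1/2 × log_10[(1/2)/(3/7)] = 1/2 × 0.0669 = 0.0335

D_KL(P||Q) = 0.0115 dits

Note: KL divergence is always non-negative and equals 0 iff P = Q.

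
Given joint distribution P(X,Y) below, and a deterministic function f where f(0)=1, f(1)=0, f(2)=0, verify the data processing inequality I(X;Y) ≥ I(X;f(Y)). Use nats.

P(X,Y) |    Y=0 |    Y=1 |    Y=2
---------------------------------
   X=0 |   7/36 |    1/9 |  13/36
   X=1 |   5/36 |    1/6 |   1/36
I(X;Y) = 0.1231, I(X;f(Y)) = 0.0077, inequality holds: 0.1231 ≥ 0.0077

Data Processing Inequality: For any Markov chain X → Y → Z, we have I(X;Y) ≥ I(X;Z).

Here Z = f(Y) is a deterministic function of Y, forming X → Y → Z.

Original I(X;Y) = 0.1231 nats

After applying f:
P(X,Z) where Z=f(Y):
- P(X,Z=0) = P(X,Y=1) + P(X,Y=2)
- P(X,Z=1) = P(X,Y=0)

I(X;Z) = I(X;f(Y)) = 0.0077 nats

Verification: 0.1231 ≥ 0.0077 ✓

Information cannot be created by processing; the function f can only lose information about X.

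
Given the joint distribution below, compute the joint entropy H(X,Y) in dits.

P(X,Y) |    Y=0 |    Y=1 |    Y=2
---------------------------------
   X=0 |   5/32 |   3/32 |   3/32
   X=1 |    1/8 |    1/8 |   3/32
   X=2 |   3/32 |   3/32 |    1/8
0.9465 dits

Joint entropy is H(X,Y) = -Σ_{x,y} p(x,y) log p(x,y).

Summing over all non-zero entries:
H(X,Y) = -[5/32·log_10(5/32) + 3/32·log_10(3/32) + 3/32·log_10(3/32) + 1/8·log_10(1/8) + 1/8·log_10(1/8) + 3/32·log_10(3/32) + 3/32·log_10(3/32) + 3/32·log_10(3/32) + 1/8·log_10(1/8)]
H(X,Y) = 0.9465 dits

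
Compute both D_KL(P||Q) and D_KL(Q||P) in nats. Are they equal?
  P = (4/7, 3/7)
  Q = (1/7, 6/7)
D_KL(P||Q) = 0.4951, D_KL(Q||P) = 0.3961

KL divergence is not symmetric: D_KL(P||Q) ≠ D_KL(Q||P) in general.

D_KL(P||Q) = 0.4951 nats
D_KL(Q||P) = 0.3961 nats

No, they are not equal!

This asymmetry is why KL divergence is not a true distance metric.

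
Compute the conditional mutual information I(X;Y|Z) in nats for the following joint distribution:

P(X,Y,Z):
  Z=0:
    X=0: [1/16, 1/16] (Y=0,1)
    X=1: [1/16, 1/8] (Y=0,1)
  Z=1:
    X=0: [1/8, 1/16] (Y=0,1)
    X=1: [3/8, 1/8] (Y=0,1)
0.0067 nats

Conditional mutual information: I(X;Y|Z) = H(X|Z) + H(Y|Z) - H(X,Y|Z)

H(Z) = 0.6211
H(X,Z) = 1.2342 → H(X|Z) = 0.6132
H(Y,Z) = 1.2342 → H(Y|Z) = 0.6132
H(X,Y,Z) = 1.8407 → H(X,Y|Z) = 1.2197

I(X;Y|Z) = 0.6132 + 0.6132 - 1.2197 = 0.0067 nats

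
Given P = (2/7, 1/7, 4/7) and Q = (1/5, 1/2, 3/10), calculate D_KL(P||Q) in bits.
0.4200 bits

KL divergence: D_KL(P||Q) = Σ p(x) log(p(x)/q(x))

Computing term by term:
  x=0: 2/7 × log_2[(2/7)/(1/5)] = 2/7 × 0.5146 = 0.1470
  x=1: 1/7 × log_2[(1/7)/(1/2)] = 1/7 × -1.8074 = -0.2582
  x=2: 4/7 × log_2[(4/7)/(3/10)] = 4/7 × 0.9296 = 0.5312

D_KL(P||Q) = 0.4200 bits

Note: KL divergence is always non-negative and equals 0 iff P = Q.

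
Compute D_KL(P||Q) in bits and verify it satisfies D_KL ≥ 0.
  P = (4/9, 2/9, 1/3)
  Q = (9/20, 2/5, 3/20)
0.1876 bits

KL divergence satisfies the Gibbs inequality: D_KL(P||Q) ≥ 0 for all distributions P, Q.

D_KL(P||Q) = Σ p(x) log(p(x)/q(x))
Term by term:
  x=0: 4/9 × log_2[(4/9)/(9/20)] = -0.0080
  x=1: 2/9 × log_2[(2/9)/(2/5)] = -0.1884
  x=2: 1/3 × log_2[(1/3)/(3/20)] = 0.3840
D_KL(P||Q) = 0.1876 bits

D_KL(P||Q) = 0.1876 ≥ 0 ✓

This non-negativity is a fundamental property: relative entropy cannot be negative because it measures how different Q is from P.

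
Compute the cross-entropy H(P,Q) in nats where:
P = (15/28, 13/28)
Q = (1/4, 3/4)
0.8762 nats

Cross-entropy: H(P,Q) = -Σ p(x) log q(x)

Alternatively: H(P,Q) = H(P) + D_KL(P||Q)
H(P) = 0.6906 nats
D_KL(P||Q) = 0.1856 nats

H(P,Q) = 0.6906 + 0.1856 = 0.8762 nats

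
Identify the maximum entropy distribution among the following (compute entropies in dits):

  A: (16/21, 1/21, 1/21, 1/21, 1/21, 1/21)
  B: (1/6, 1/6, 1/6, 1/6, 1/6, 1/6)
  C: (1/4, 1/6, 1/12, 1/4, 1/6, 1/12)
B

For a discrete distribution over n outcomes, entropy is maximized by the uniform distribution.

Computing entropies:
H(A) = 0.4048 dits
H(B) = 0.7782 dits
H(C) = 0.7403 dits

The uniform distribution (where all probabilities equal 1/6) achieves the maximum entropy of log_10(6) = 0.7782 dits.

Distribution B has the highest entropy.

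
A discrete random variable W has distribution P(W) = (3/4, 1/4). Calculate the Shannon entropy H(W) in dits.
0.2442 dits

Shannon entropy is H(X) = -Σ p(x) log p(x).

For P = (3/4, 1/4):
H = -3/4 × log_10(3/4) -1/4 × log_10(1/4)
H = 0.2442 dits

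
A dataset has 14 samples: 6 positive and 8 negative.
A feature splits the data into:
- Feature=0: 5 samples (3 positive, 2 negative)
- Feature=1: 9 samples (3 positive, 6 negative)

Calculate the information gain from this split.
0.0481 bits

Information Gain = H(Y) - H(Y|Feature)

Before split:
P(positive) = 6/14 = 0.4286
H(Y) = 0.9852 bits

After split:
Feature=0: H = 0.9710 bits (weight = 5/14)
Feature=1: H = 0.9183 bits (weight = 9/14)
H(Y|Feature) = (5/14)×0.9710 + (9/14)×0.9183 = 0.9371 bits

Information Gain = 0.9852 - 0.9371 = 0.0481 bits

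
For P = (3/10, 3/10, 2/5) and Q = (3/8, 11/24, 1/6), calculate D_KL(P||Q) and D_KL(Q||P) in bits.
D_KL(P||Q) = 0.2252, D_KL(Q||P) = 0.1905

KL divergence is not symmetric: D_KL(P||Q) ≠ D_KL(Q||P) in general.

D_KL(P||Q) = 0.2252 bits
D_KL(Q||P) = 0.1905 bits

No, they are not equal!

This asymmetry is why KL divergence is not a true distance metric.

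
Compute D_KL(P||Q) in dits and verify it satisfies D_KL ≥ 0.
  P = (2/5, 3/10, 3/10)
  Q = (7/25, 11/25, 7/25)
0.0211 dits

KL divergence satisfies the Gibbs inequality: D_KL(P||Q) ≥ 0 for all distributions P, Q.

D_KL(P||Q) = Σ p(x) log(p(x)/q(x))
Term by term:
  x=0: 2/5 × log_10[(2/5)/(7/25)] = 0.0620
  x=1: 3/10 × log_10[(3/10)/(11/25)] = -0.0499
  x=2: 3/10 × log_10[(3/10)/(7/25)] = 0.0090
D_KL(P||Q) = 0.0211 dits

D_KL(P||Q) = 0.0211 ≥ 0 ✓

This non-negativity is a fundamental property: relative entropy cannot be negative because it measures how different Q is from P.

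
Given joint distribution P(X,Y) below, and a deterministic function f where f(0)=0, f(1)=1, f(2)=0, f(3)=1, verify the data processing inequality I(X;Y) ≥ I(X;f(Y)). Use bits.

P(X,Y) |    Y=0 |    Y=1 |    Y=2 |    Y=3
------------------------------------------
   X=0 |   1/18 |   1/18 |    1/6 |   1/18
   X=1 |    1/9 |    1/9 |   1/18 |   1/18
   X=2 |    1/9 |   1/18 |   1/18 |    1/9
I(X;Y) = 0.1147, I(X;f(Y)) = 0.0183, inequality holds: 0.1147 ≥ 0.0183

Data Processing Inequality: For any Markov chain X → Y → Z, we have I(X;Y) ≥ I(X;Z).

Here Z = f(Y) is a deterministic function of Y, forming X → Y → Z.

Original I(X;Y) = 0.1147 bits

After applying f:
P(X,Z) where Z=f(Y):
- P(X,Z=0) = P(X,Y=0) + P(X,Y=2)
- P(X,Z=1) = P(X,Y=1) + P(X,Y=3)

I(X;Z) = I(X;f(Y)) = 0.0183 bits

Verification: 0.1147 ≥ 0.0183 ✓

Information cannot be created by processing; the function f can only lose information about X.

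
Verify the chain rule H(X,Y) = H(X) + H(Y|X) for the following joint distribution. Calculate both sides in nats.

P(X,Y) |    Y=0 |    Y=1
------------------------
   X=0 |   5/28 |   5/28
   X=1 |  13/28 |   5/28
H(X,Y) = 1.2791, H(X) = 0.6518, H(Y|X) = 0.6274 (all in nats)

Chain rule: H(X,Y) = H(X) + H(Y|X)

Left side — joint entropy directly:
H(X,Y) = -Σ p(x,y) log p(x,y) = 1.2791 nats

Right side — compute H(Y|X) from the conditional distributions:
P(X) = (5/14, 9/14), so H(X) = 0.6518 nats
H(Y|X) = Σ_x P(X=x) · H(Y|X=x):
  P(Y|X=0) = (1/2, 1/2), H(Y|X=0) = 0.6931, weight P(X=0) = 5/14
  P(Y|X=1) = (13/18, 5/18), H(Y|X=1) = 0.5908, weight P(X=1) = 9/14
H(Y|X) = 0.6274 nats

H(X) + H(Y|X) = 0.6518 + 0.6274 = 1.2791 nats

Both sides equal 1.2791 nats. ✓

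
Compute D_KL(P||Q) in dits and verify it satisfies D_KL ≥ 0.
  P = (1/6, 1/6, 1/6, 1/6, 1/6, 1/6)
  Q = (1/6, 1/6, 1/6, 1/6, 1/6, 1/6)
0.0000 dits

KL divergence satisfies the Gibbs inequality: D_KL(P||Q) ≥ 0 for all distributions P, Q.

D_KL(P||Q) = Σ p(x) log(p(x)/q(x))
Term by term:
  x=0: 1/6 × log_10[(1/6)/(1/6)] = 0.0000
  x=1: 1/6 × log_10[(1/6)/(1/6)] = 0.0000
  x=2: 1/6 × log_10[(1/6)/(1/6)] = 0.0000
  x=3: 1/6 × log_10[(1/6)/(1/6)] = 0.0000
  x=4: 1/6 × log_10[(1/6)/(1/6)] = 0.0000
  x=5: 1/6 × log_10[(1/6)/(1/6)] = 0.0000
D_KL(P||Q) = 0.0000 dits

D_KL(P||Q) = 0.0000 ≥ 0 ✓

This non-negativity is a fundamental property: relative entropy cannot be negative because it measures how different Q is from P.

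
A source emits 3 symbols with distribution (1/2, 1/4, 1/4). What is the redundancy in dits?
0.0256 dits

Redundancy measures how far a source is from maximum entropy:
R = H_max - H(X)

Maximum entropy for 3 symbols: H_max = log_10(3) = 0.4771 dits
Actual entropy: H(X) = 0.4515 dits
Redundancy: R = 0.4771 - 0.4515 = 0.0256 dits

This redundancy represents potential for compression: the source could be compressed by 0.0256 dits per symbol.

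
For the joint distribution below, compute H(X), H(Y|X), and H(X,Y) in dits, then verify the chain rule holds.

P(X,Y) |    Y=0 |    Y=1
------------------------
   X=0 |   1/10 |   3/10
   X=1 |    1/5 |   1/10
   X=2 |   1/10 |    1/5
H(X,Y) = 0.7365, H(X) = 0.4729, H(Y|X) = 0.2635 (all in dits)

Chain rule: H(X,Y) = H(X) + H(Y|X)

Left side — joint entropy directly:
H(X,Y) = -Σ p(x,y) log p(x,y) = 0.7365 dits

Right side — compute H(Y|X) from the conditional distributions:
P(X) = (2/5, 3/10, 3/10), so H(X) = 0.4729 dits
H(Y|X) = Σ_x P(X=x) · H(Y|X=x):
  P(Y|X=0) = (1/4, 3/4), H(Y|X=0) = 0.2442, weight P(X=0) = 2/5
  P(Y|X=1) = (2/3, 1/3), H(Y|X=1) = 0.2764, weight P(X=1) = 3/10
  P(Y|X=2) = (1/3, 2/3), H(Y|X=2) = 0.2764, weight P(X=2) = 3/10
H(Y|X) = 0.2635 dits

H(X) + H(Y|X) = 0.4729 + 0.2635 = 0.7365 dits

Both sides equal 0.7365 dits. ✓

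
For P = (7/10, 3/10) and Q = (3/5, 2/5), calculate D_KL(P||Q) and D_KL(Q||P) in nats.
D_KL(P||Q) = 0.0216, D_KL(Q||P) = 0.0226

KL divergence is not symmetric: D_KL(P||Q) ≠ D_KL(Q||P) in general.

D_KL(P||Q) = 0.0216 nats
D_KL(Q||P) = 0.0226 nats

No, they are not equal!

This asymmetry is why KL divergence is not a true distance metric.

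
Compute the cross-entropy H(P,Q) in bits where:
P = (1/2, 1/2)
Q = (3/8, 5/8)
1.0466 bits

Cross-entropy: H(P,Q) = -Σ p(x) log q(x)

Alternatively: H(P,Q) = H(P) + D_KL(P||Q)
H(P) = 1.0000 bits
D_KL(P||Q) = 0.0466 bits

H(P,Q) = 1.0000 + 0.0466 = 1.0466 bits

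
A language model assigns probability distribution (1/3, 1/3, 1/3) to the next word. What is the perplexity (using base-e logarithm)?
3.0000

Perplexity is e^H (or exp(H) for natural log).

First, H = -Σ p log p = 1.0986 nats
Perplexity = e^1.0986 = 3.0000

Interpretation: The model's uncertainty is equivalent to choosing uniformly among 3.0 options.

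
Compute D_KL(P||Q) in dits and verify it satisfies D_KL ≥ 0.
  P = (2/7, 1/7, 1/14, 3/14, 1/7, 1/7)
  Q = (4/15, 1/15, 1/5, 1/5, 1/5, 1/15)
0.0567 dits

KL divergence satisfies the Gibbs inequality: D_KL(P||Q) ≥ 0 for all distributions P, Q.

D_KL(P||Q) = Σ p(x) log(p(x)/q(x))
Term by term:
  x=0: 2/7 × log_10[(2/7)/(4/15)] = 0.0086
  x=1: 1/7 × log_10[(1/7)/(1/15)] = 0.0473
  x=2: 1/14 × log_10[(1/14)/(1/5)] = -0.0319
  x=3: 3/14 × log_10[(3/14)/(1/5)] = 0.0064
  x=4: 1/7 × log_10[(1/7)/(1/5)] = -0.0209
  x=5: 1/7 × log_10[(1/7)/(1/15)] = 0.0473
D_KL(P||Q) = 0.0567 dits

D_KL(P||Q) = 0.0567 ≥ 0 ✓

This non-negativity is a fundamental property: relative entropy cannot be negative because it measures how different Q is from P.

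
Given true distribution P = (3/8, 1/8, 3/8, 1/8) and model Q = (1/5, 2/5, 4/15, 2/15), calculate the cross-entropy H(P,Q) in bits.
2.1144 bits

Cross-entropy: H(P,Q) = -Σ p(x) log q(x)

Alternatively: H(P,Q) = H(P) + D_KL(P||Q)
H(P) = 1.8113 bits
D_KL(P||Q) = 0.3031 bits

H(P,Q) = 1.8113 + 0.3031 = 2.1144 bits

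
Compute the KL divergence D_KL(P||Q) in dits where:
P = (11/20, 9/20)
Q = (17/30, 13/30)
0.0002 dits

KL divergence: D_KL(P||Q) = Σ p(x) log(p(x)/q(x))

Computing term by term:
  x=0: 11/20 × log_10[(11/20)/(17/30)] = 11/20 × -0.0130 = -0.0071
  x=1: 9/20 × log_10[(9/20)/(13/30)] = 9/20 × 0.0164 = 0.0074

D_KL(P||Q) = 0.0002 dits

Note: KL divergence is always non-negative and equals 0 iff P = Q.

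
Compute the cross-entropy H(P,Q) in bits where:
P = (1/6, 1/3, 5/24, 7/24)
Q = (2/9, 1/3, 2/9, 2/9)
1.9749 bits

Cross-entropy: H(P,Q) = -Σ p(x) log q(x)

Alternatively: H(P,Q) = H(P) + D_KL(P||Q)
H(P) = 1.9491 bits
D_KL(P||Q) = 0.0259 bits

H(P,Q) = 1.9491 + 0.0259 = 1.9749 bits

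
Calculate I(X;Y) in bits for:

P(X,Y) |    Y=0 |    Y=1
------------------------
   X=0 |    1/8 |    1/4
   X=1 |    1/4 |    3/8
0.0032 bits

Mutual information: I(X;Y) = H(X) + H(Y) - H(X,Y)

Marginals:
P(X) = (3/8, 5/8), H(X) = 0.9544 bits
P(Y) = (3/8, 5/8), H(Y) = 0.9544 bits

Joint entropy: H(X,Y) = 1.9056 bits

I(X;Y) = 0.9544 + 0.9544 - 1.9056 = 0.0032 bits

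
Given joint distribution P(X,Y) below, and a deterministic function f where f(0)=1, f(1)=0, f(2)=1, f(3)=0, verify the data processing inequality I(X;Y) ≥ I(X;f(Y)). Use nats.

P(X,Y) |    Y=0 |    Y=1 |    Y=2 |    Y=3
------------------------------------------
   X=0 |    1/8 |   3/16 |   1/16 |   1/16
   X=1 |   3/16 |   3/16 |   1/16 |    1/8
I(X;Y) = 0.0091, I(X;f(Y)) = 0.0001, inequality holds: 0.0091 ≥ 0.0001

Data Processing Inequality: For any Markov chain X → Y → Z, we have I(X;Y) ≥ I(X;Z).

Here Z = f(Y) is a deterministic function of Y, forming X → Y → Z.

Original I(X;Y) = 0.0091 nats

After applying f:
P(X,Z) where Z=f(Y):
- P(X,Z=0) = P(X,Y=1) + P(X,Y=3)
- P(X,Z=1) = P(X,Y=0) + P(X,Y=2)

I(X;Z) = I(X;f(Y)) = 0.0001 nats

Verification: 0.0091 ≥ 0.0001 ✓

Information cannot be created by processing; the function f can only lose information about X.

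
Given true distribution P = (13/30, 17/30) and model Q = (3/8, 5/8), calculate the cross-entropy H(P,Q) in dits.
0.3003 dits

Cross-entropy: H(P,Q) = -Σ p(x) log q(x)

Alternatively: H(P,Q) = H(P) + D_KL(P||Q)
H(P) = 0.2972 dits
D_KL(P||Q) = 0.0031 dits

H(P,Q) = 0.2972 + 0.0031 = 0.3003 dits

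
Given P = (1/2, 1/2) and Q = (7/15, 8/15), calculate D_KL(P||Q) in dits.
0.0010 dits

KL divergence: D_KL(P||Q) = Σ p(x) log(p(x)/q(x))

Computing term by term:
  x=0: 1/2 × log_10[(1/2)/(7/15)] = 1/2 × 0.0300 = 0.0150
  x=1: 1/2 × log_10[(1/2)/(8/15)] = 1/2 × -0.0280 = -0.0140

D_KL(P||Q) = 0.0010 dits

Note: KL divergence is always non-negative and equals 0 iff P = Q.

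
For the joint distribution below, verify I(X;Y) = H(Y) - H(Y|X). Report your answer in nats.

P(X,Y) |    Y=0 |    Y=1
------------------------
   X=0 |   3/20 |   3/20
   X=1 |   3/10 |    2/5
I(X;Y) = 0.0022 nats

Mutual information has multiple equivalent forms:
- I(X;Y) = H(X) - H(X|Y)
- I(X;Y) = H(Y) - H(Y|X)
- I(X;Y) = H(X) + H(Y) - H(X,Y)

Computing all quantities:
H(X) = 0.6109, H(Y) = 0.6881, H(X,Y) = 1.2968
H(X|Y) = 0.6087, H(Y|X) = 0.6860

Verification:
H(X) - H(X|Y) = 0.6109 - 0.6087 = 0.0022
H(Y) - H(Y|X) = 0.6881 - 0.6860 = 0.0022
H(X) + H(Y) - H(X,Y) = 0.6109 + 0.6881 - 1.2968 = 0.0022

All forms give I(X;Y) = 0.0022 nats. ✓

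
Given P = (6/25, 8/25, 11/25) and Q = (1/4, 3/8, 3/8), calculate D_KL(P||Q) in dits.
0.0042 dits

KL divergence: D_KL(P||Q) = Σ p(x) log(p(x)/q(x))

Computing term by term:
  x=0: 6/25 × log_10[(6/25)/(1/4)] = 6/25 × -0.0177 = -0.0043
  x=1: 8/25 × log_10[(8/25)/(3/8)] = 8/25 × -0.0689 = -0.0220
  x=2: 11/25 × log_10[(11/25)/(3/8)] = 11/25 × 0.0694 = 0.0305

D_KL(P||Q) = 0.0042 dits

Note: KL divergence is always non-negative and equals 0 iff P = Q.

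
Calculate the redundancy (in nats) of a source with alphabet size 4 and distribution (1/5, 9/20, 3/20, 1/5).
0.0986 nats

Redundancy measures how far a source is from maximum entropy:
R = H_max - H(X)

Maximum entropy for 4 symbols: H_max = log_e(4) = 1.3863 nats
Actual entropy: H(X) = 1.2877 nats
Redundancy: R = 1.3863 - 1.2877 = 0.0986 nats

This redundancy represents potential for compression: the source could be compressed by 0.0986 nats per symbol.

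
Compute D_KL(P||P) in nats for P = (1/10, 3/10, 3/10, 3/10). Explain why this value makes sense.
0.0000 nats

KL divergence satisfies the Gibbs inequality: D_KL(P||Q) ≥ 0 for all distributions P, Q.

D_KL(P||Q) = Σ p(x) log(p(x)/q(x))
Each term is p(x) × log_e(p(x)/p(x)) = p(x) × log_e(1) = 0, so the sum is 0.
D_KL(P||Q) = 0.0000 nats

When P = Q, the KL divergence is exactly 0, as there is no 'divergence' between identical distributions.

This non-negativity is a fundamental property: relative entropy cannot be negative because it measures how different Q is from P.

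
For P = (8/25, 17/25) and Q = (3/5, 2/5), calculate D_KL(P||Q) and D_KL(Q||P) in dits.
D_KL(P||Q) = 0.0693, D_KL(Q||P) = 0.0716

KL divergence is not symmetric: D_KL(P||Q) ≠ D_KL(Q||P) in general.

D_KL(P||Q) = 0.0693 dits
D_KL(Q||P) = 0.0716 dits

No, they are not equal!

This asymmetry is why KL divergence is not a true distance metric.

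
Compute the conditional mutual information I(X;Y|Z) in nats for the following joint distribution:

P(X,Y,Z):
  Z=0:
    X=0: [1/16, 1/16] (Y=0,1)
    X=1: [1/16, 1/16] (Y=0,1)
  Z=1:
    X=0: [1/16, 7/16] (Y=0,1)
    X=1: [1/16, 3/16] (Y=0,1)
0.0090 nats

Conditional mutual information: I(X;Y|Z) = H(X|Z) + H(Y|Z) - H(X,Y|Z)

H(Z) = 0.5623
H(X,Z) = 1.2130 → H(X|Z) = 0.6507
H(Y,Z) = 1.0735 → H(Y|Z) = 0.5112
H(X,Y,Z) = 1.7153 → H(X,Y|Z) = 1.1529

I(X;Y|Z) = 0.6507 + 0.5112 - 1.1529 = 0.0090 nats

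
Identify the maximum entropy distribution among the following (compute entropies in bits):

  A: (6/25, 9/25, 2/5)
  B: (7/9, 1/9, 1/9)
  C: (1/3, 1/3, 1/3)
C

For a discrete distribution over n outcomes, entropy is maximized by the uniform distribution.

Computing entropies:
H(A) = 1.5535 bits
H(B) = 0.9864 bits
H(C) = 1.5850 bits

The uniform distribution (where all probabilities equal 1/3) achieves the maximum entropy of log_2(3) = 1.5850 bits.

Distribution C has the highest entropy.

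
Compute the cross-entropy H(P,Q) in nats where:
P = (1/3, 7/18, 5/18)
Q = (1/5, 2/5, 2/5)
1.1473 nats

Cross-entropy: H(P,Q) = -Σ p(x) log q(x)

Alternatively: H(P,Q) = H(P) + D_KL(P||Q)
H(P) = 1.0893 nats
D_KL(P||Q) = 0.0580 nats

H(P,Q) = 1.0893 + 0.0580 = 1.1473 nats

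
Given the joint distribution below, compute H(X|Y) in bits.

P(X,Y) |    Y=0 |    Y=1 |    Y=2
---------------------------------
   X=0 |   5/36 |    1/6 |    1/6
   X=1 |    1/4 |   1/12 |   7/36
0.9548 bits

Using the chain rule: H(X|Y) = H(X,Y) - H(Y)

First, compute H(X,Y) = 2.5153 bits

Marginal P(Y) = (7/18, 1/4, 13/36)
H(Y) = 1.5605 bits

H(X|Y) = H(X,Y) - H(Y) = 2.5153 - 1.5605 = 0.9548 bits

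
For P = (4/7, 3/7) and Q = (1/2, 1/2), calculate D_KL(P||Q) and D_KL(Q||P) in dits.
D_KL(P||Q) = 0.0044, D_KL(Q||P) = 0.0045

KL divergence is not symmetric: D_KL(P||Q) ≠ D_KL(Q||P) in general.

D_KL(P||Q) = 0.0044 dits
D_KL(Q||P) = 0.0045 dits

No, they are not equal!

This asymmetry is why KL divergence is not a true distance metric.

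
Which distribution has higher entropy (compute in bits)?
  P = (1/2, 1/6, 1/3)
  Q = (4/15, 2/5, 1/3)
Q

Computing entropies in bits:
H(P) = 1.4591
H(Q) = 1.5656

Distribution Q has higher entropy.

Intuition: The distribution closer to uniform (more spread out) has higher entropy.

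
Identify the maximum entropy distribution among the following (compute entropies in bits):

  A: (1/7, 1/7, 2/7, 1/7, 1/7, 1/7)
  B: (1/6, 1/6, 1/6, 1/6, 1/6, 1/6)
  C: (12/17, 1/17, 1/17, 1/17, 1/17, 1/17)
B

For a discrete distribution over n outcomes, entropy is maximized by the uniform distribution.

Computing entropies:
H(A) = 2.5216 bits
H(B) = 2.5850 bits
H(C) = 1.5569 bits

The uniform distribution (where all probabilities equal 1/6) achieves the maximum entropy of log_2(6) = 2.5850 bits.

Distribution B has the highest entropy.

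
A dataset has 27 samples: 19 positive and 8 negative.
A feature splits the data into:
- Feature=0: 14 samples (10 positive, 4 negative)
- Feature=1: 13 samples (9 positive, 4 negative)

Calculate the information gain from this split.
0.0004 bits

Information Gain = H(Y) - H(Y|Feature)

Before split:
P(positive) = 19/27 = 0.7037
H(Y) = 0.8767 bits

After split:
Feature=0: H = 0.8631 bits (weight = 14/27)
Feature=1: H = 0.8905 bits (weight = 13/27)
H(Y|Feature) = (14/27)×0.8631 + (13/27)×0.8905 = 0.8763 bits

Information Gain = 0.8767 - 0.8763 = 0.0004 bits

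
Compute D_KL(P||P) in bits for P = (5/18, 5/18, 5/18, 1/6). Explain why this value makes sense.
0.0000 bits

KL divergence satisfies the Gibbs inequality: D_KL(P||Q) ≥ 0 for all distributions P, Q.

D_KL(P||Q) = Σ p(x) log(p(x)/q(x))
Each term is p(x) × log_2(p(x)/p(x)) = p(x) × log_2(1) = 0, so the sum is 0.
D_KL(P||Q) = 0.0000 bits

When P = Q, the KL divergence is exactly 0, as there is no 'divergence' between identical distributions.

This non-negativity is a fundamental property: relative entropy cannot be negative because it measures how different Q is from P.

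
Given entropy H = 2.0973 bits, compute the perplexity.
4.2791

Perplexity is 2^H (or exp(H) for natural log).

H = 2.0973 bits
Perplexity = 2^2.0973 = 4.2791

Interpretation: The model's uncertainty is equivalent to choosing uniformly among 4.3 options.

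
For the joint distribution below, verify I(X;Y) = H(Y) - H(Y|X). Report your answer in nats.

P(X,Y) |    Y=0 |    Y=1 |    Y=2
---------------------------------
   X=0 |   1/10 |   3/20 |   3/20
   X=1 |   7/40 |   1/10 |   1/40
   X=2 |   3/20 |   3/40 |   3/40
I(X;Y) = 0.0644 nats

Mutual information has multiple equivalent forms:
- I(X;Y) = H(X) - H(X|Y)
- I(X;Y) = H(Y) - H(Y|X)
- I(X;Y) = H(X) + H(Y) - H(X,Y)

Computing all quantities:
H(X) = 1.0889, H(Y) = 1.0755, H(X,Y) = 2.1000
H(X|Y) = 1.0245, H(Y|X) = 1.0111

Verification:
H(X) - H(X|Y) = 1.0889 - 1.0245 = 0.0644
H(Y) - H(Y|X) = 1.0755 - 1.0111 = 0.0644
H(X) + H(Y) - H(X,Y) = 1.0889 + 1.0755 - 2.1000 = 0.0644

All forms give I(X;Y) = 0.0644 nats. ✓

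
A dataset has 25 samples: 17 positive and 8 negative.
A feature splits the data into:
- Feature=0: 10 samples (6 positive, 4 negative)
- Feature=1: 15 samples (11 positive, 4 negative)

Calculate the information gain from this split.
0.0140 bits

Information Gain = H(Y) - H(Y|Feature)

Before split:
P(positive) = 17/25 = 0.6800
H(Y) = 0.9044 bits

After split:
Feature=0: H = 0.9710 bits (weight = 10/25)
Feature=1: H = 0.8366 bits (weight = 15/25)
H(Y|Feature) = (10/25)×0.9710 + (15/25)×0.8366 = 0.8904 bits

Information Gain = 0.9044 - 0.8904 = 0.0140 bits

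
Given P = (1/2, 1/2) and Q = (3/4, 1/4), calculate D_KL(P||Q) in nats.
0.1438 nats

KL divergence: D_KL(P||Q) = Σ p(x) log(p(x)/q(x))

Computing term by term:
  x=0: 1/2 × log_e[(1/2)/(3/4)] = 1/2 × -0.4055 = -0.2027
  x=1: 1/2 × log_e[(1/2)/(1/4)] = 1/2 × 0.6931 = 0.3466

D_KL(P||Q) = 0.1438 nats

Note: KL divergence is always non-negative and equals 0 iff P = Q.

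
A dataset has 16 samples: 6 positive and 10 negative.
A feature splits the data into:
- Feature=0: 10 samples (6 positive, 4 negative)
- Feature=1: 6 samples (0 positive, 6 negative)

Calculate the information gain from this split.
0.3476 bits

Information Gain = H(Y) - H(Y|Feature)

Before split:
P(positive) = 6/16 = 0.3750
H(Y) = 0.9544 bits

After split:
Feature=0: H = 0.9710 bits (weight = 10/16)
Feature=1: H = 0.0000 bits (weight = 6/16)
H(Y|Feature) = (10/16)×0.9710 + (6/16)×0.0000 = 0.6068 bits

Information Gain = 0.9544 - 0.6068 = 0.3476 bits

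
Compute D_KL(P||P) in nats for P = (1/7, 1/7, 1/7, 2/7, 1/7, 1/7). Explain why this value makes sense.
0.0000 nats

KL divergence satisfies the Gibbs inequality: D_KL(P||Q) ≥ 0 for all distributions P, Q.

D_KL(P||Q) = Σ p(x) log(p(x)/q(x))
Each term is p(x) × log_e(p(x)/p(x)) = p(x) × log_e(1) = 0, so the sum is 0.
D_KL(P||Q) = 0.0000 nats

When P = Q, the KL divergence is exactly 0, as there is no 'divergence' between identical distributions.

This non-negativity is a fundamental property: relative entropy cannot be negative because it measures how different Q is from P.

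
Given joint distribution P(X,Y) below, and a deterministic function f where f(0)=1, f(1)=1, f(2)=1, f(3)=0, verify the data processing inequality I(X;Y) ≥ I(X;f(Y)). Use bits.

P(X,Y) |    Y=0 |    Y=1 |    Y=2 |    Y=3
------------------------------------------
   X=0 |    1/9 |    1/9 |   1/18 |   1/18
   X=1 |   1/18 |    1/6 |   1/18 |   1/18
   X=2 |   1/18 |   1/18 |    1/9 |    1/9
I(X;Y) = 0.0986, I(X;f(Y)) = 0.0248, inequality holds: 0.0986 ≥ 0.0248

Data Processing Inequality: For any Markov chain X → Y → Z, we have I(X;Y) ≥ I(X;Z).

Here Z = f(Y) is a deterministic function of Y, forming X → Y → Z.

Original I(X;Y) = 0.0986 bits

After applying f:
P(X,Z) where Z=f(Y):
- P(X,Z=0) = P(X,Y=3)
- P(X,Z=1) = P(X,Y=0) + P(X,Y=1) + P(X,Y=2)

I(X;Z) = I(X;f(Y)) = 0.0248 bits

Verification: 0.0986 ≥ 0.0248 ✓

Information cannot be created by processing; the function f can only lose information about X.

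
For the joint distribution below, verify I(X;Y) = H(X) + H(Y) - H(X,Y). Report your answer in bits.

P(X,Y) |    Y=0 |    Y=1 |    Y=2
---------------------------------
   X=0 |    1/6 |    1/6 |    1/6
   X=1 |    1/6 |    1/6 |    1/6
I(X;Y) = 0.0000 bits

Mutual information has multiple equivalent forms:
- I(X;Y) = H(X) - H(X|Y)
- I(X;Y) = H(Y) - H(Y|X)
- I(X;Y) = H(X) + H(Y) - H(X,Y)

Computing all quantities:
H(X) = 1.0000, H(Y) = 1.5850, H(X,Y) = 2.5850
H(X|Y) = 1.0000, H(Y|X) = 1.5850

Verification:
H(X) - H(X|Y) = 1.0000 - 1.0000 = 0.0000
H(Y) - H(Y|X) = 1.5850 - 1.5850 = 0.0000
H(X) + H(Y) - H(X,Y) = 1.0000 + 1.5850 - 2.5850 = 0.0000

All forms give I(X;Y) = 0.0000 bits. ✓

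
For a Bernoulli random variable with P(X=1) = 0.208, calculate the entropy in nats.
0.5113 nats

The binary entropy function is:
H(p) = -p log(p) - (1-p) log(1-p)

H(0.208) = -0.208 × log_e(0.208) - 0.792 × log_e(0.792)
H(0.208) = 0.5113 nats

Note: Binary entropy is maximized at p=0.5 (H=1 bit) and minimized at p=0 or p=1 (H=0).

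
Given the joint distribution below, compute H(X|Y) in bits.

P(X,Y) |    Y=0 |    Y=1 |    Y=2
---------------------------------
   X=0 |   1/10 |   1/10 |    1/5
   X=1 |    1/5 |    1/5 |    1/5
0.9510 bits

Using the chain rule: H(X|Y) = H(X,Y) - H(Y)

First, compute H(X,Y) = 2.5219 bits

Marginal P(Y) = (3/10, 3/10, 2/5)
H(Y) = 1.5710 bits

H(X|Y) = H(X,Y) - H(Y) = 2.5219 - 1.5710 = 0.9510 bits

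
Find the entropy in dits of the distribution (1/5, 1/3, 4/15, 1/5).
0.5917 dits

Shannon entropy is H(X) = -Σ p(x) log p(x).

For P = (1/5, 1/3, 4/15, 1/5):
H = -1/5 × log_10(1/5) -1/3 × log_10(1/3) -4/15 × log_10(4/15) -1/5 × log_10(1/5)
H = 0.5917 dits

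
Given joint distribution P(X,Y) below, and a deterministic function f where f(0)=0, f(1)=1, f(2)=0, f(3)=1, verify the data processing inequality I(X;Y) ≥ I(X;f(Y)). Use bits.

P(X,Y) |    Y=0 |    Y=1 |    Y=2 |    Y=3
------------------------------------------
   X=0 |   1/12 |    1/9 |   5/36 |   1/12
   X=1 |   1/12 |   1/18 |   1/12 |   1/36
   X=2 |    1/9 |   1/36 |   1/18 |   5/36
I(X;Y) = 0.0996, I(X;f(Y)) = 0.0128, inequality holds: 0.0996 ≥ 0.0128

Data Processing Inequality: For any Markov chain X → Y → Z, we have I(X;Y) ≥ I(X;Z).

Here Z = f(Y) is a deterministic function of Y, forming X → Y → Z.

Original I(X;Y) = 0.0996 bits

After applying f:
P(X,Z) where Z=f(Y):
- P(X,Z=0) = P(X,Y=0) + P(X,Y=2)
- P(X,Z=1) = P(X,Y=1) + P(X,Y=3)

I(X;Z) = I(X;f(Y)) = 0.0128 bits

Verification: 0.0996 ≥ 0.0128 ✓

Information cannot be created by processing; the function f can only lose information about X.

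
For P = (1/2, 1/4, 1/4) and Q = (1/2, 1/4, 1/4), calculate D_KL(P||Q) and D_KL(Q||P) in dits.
D_KL(P||Q) = 0.0000, D_KL(Q||P) = 0.0000

KL divergence is not symmetric: D_KL(P||Q) ≠ D_KL(Q||P) in general.

D_KL(P||Q) = 0.0000 dits
D_KL(Q||P) = 0.0000 dits

In this case they happen to be equal (to 4 decimal places).

This asymmetry is why KL divergence is not a true distance metric.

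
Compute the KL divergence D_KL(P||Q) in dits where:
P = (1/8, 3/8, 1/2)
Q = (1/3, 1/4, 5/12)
0.0524 dits

KL divergence: D_KL(P||Q) = Σ p(x) log(p(x)/q(x))

Computing term by term:
  x=0: 1/8 × log_10[(1/8)/(1/3)] = 1/8 × -0.4260 = -0.0532
  x=1: 3/8 × log_10[(3/8)/(1/4)] = 3/8 × 0.1761 = 0.0660
  x=2: 1/2 × log_10[(1/2)/(5/12)] = 1/2 × 0.0792 = 0.0396

D_KL(P||Q) = 0.0524 dits

Note: KL divergence is always non-negative and equals 0 iff P = Q.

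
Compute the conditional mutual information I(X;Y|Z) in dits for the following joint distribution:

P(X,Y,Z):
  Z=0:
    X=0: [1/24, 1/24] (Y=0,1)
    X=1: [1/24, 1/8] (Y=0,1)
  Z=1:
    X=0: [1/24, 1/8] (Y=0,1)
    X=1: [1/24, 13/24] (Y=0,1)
0.0110 dits

Conditional mutual information: I(X;Y|Z) = H(X|Z) + H(Y|Z) - H(X,Y|Z)

H(Z) = 0.2442
H(X,Z) = 0.4859 → H(X|Z) = 0.2416
H(Y,Z) = 0.4269 → H(Y|Z) = 0.1827
H(X,Y,Z) = 0.6575 → H(X,Y|Z) = 0.4133

I(X;Y|Z) = 0.2416 + 0.1827 - 0.4133 = 0.0110 dits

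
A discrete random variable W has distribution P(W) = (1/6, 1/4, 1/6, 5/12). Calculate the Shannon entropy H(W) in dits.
0.5683 dits

Shannon entropy is H(X) = -Σ p(x) log p(x).

For P = (1/6, 1/4, 1/6, 5/12):
H = -1/6 × log_10(1/6) -1/4 × log_10(1/4) -1/6 × log_10(1/6) -5/12 × log_10(5/12)
H = 0.5683 dits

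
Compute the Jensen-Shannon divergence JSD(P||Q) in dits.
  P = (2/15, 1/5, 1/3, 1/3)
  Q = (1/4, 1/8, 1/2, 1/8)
0.0201 dits

Jensen-Shannon divergence is:
JSD(P||Q) = 0.5 × D_KL(P||M) + 0.5 × D_KL(Q||M)
where M = 0.5 × (P + Q) is the mixture distribution.

M = 0.5 × (2/15, 1/5, 1/3, 1/3) + 0.5 × (1/4, 1/8, 1/2, 1/8) = (0.191667, 0.1625, 5/12, 0.229167)

D_KL(P||M) = 0.0190 dits
D_KL(Q||M) = 0.0213 dits

JSD(P||Q) = 0.5 × 0.0190 + 0.5 × 0.0213 = 0.0201 dits

Unlike KL divergence, JSD is symmetric and bounded: 0 ≤ JSD ≤ log(2).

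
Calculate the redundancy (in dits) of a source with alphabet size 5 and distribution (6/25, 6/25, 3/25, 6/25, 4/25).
0.0149 dits

Redundancy measures how far a source is from maximum entropy:
R = H_max - H(X)

Maximum entropy for 5 symbols: H_max = log_10(5) = 0.6990 dits
Actual entropy: H(X) = 0.6841 dits
Redundancy: R = 0.6990 - 0.6841 = 0.0149 dits

This redundancy represents potential for compression: the source could be compressed by 0.0149 dits per symbol.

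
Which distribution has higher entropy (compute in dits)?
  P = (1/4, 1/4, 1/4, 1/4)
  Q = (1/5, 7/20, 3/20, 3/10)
P

Computing entropies in dits:
H(P) = 0.6021
H(Q) = 0.5798

Distribution P has higher entropy.

Intuition: The distribution closer to uniform (more spread out) has higher entropy.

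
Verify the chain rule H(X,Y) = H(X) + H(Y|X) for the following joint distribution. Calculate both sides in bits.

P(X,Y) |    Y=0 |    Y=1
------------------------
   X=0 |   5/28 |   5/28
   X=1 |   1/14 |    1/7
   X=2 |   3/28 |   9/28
H(X,Y) = 2.4322, H(X) = 1.5306, H(Y|X) = 0.9016 (all in bits)

Chain rule: H(X,Y) = H(X) + H(Y|X)

Left side — joint entropy directly:
H(X,Y) = -Σ p(x,y) log p(x,y) = 2.4322 bits

Right side — compute H(Y|X) from the conditional distributions:
P(X) = (5/14, 3/14, 3/7), so H(X) = 1.5306 bits
H(Y|X) = Σ_x P(X=x) · H(Y|X=x):
  P(Y|X=0) = (1/2, 1/2), H(Y|X=0) = 1.0000, weight P(X=0) = 5/14
  P(Y|X=1) = (1/3, 2/3), H(Y|X=1) = 0.9183, weight P(X=1) = 3/14
  P(Y|X=2) = (1/4, 3/4), H(Y|X=2) = 0.8113, weight P(X=2) = 3/7
H(Y|X) = 0.9016 bits

H(X) + H(Y|X) = 1.5306 + 0.9016 = 2.4322 bits

Both sides equal 2.4322 bits. ✓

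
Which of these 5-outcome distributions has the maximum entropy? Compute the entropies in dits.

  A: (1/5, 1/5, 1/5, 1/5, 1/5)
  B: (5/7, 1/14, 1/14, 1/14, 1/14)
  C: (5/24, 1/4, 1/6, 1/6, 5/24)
A

For a discrete distribution over n outcomes, entropy is maximized by the uniform distribution.

Computing entropies:
H(A) = 0.6990 dits
H(B) = 0.4318 dits
H(C) = 0.6937 dits

The uniform distribution (where all probabilities equal 1/5) achieves the maximum entropy of log_10(5) = 0.6990 dits.

Distribution A has the highest entropy.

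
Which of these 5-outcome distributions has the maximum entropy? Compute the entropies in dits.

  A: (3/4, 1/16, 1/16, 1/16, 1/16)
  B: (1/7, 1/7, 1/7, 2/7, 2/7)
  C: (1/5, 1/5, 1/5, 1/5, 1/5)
C

For a discrete distribution over n outcomes, entropy is maximized by the uniform distribution.

Computing entropies:
H(A) = 0.3947 dits
H(B) = 0.6731 dits
H(C) = 0.6990 dits

The uniform distribution (where all probabilities equal 1/5) achieves the maximum entropy of log_10(5) = 0.6990 dits.

Distribution C has the highest entropy.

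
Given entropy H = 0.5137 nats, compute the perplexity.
1.6715

Perplexity is e^H (or exp(H) for natural log).

H = 0.5137 nats
Perplexity = e^0.5137 = 1.6715

Interpretation: The model's uncertainty is equivalent to choosing uniformly among 1.7 options.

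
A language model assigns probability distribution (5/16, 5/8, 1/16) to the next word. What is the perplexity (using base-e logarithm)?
2.2945

Perplexity is e^H (or exp(H) for natural log).

First, H = -Σ p log p = 0.8305 nats
Perplexity = e^0.8305 = 2.2945

Interpretation: The model's uncertainty is equivalent to choosing uniformly among 2.3 options.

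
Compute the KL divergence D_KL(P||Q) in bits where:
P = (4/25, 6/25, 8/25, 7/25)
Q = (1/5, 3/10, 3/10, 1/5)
0.0369 bits

KL divergence: D_KL(P||Q) = Σ p(x) log(p(x)/q(x))

Computing term by term:
  x=0: 4/25 × log_2[(4/25)/(1/5)] = 4/25 × -0.3219 = -0.0515
  x=1: 6/25 × log_2[(6/25)/(3/10)] = 6/25 × -0.3219 = -0.0773
  x=2: 8/25 × log_2[(8/25)/(3/10)] = 8/25 × 0.0931 = 0.0298
  x=3: 7/25 × log_2[(7/25)/(1/5)] = 7/25 × 0.4854 = 0.1359

D_KL(P||Q) = 0.0369 bits

Note: KL divergence is always non-negative and equals 0 iff P = Q.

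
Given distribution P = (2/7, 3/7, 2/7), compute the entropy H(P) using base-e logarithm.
1.0790 nats

Shannon entropy is H(X) = -Σ p(x) log p(x).

For P = (2/7, 3/7, 2/7):
H = -2/7 × log_e(2/7) -3/7 × log_e(3/7) -2/7 × log_e(2/7)
H = 1.0790 nats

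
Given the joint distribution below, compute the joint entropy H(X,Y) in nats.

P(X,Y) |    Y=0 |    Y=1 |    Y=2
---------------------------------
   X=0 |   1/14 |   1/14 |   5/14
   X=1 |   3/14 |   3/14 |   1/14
1.5934 nats

Joint entropy is H(X,Y) = -Σ_{x,y} p(x,y) log p(x,y).

Summing over all non-zero entries:
H(X,Y) = -[1/14·log_e(1/14) + 1/14·log_e(1/14) + 5/14·log_e(5/14) + 3/14·log_e(3/14) + 3/14·log_e(3/14) + 1/14·log_e(1/14)]
H(X,Y) = 1.5934 nats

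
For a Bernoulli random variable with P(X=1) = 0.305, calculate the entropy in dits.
0.2671 dits

The binary entropy function is:
H(p) = -p log(p) - (1-p) log(1-p)

H(0.305) = -0.305 × log_10(0.305) - 0.695 × log_10(0.695)
H(0.305) = 0.2671 dits

Note: Binary entropy is maximized at p=0.5 (H=1 bit) and minimized at p=0 or p=1 (H=0).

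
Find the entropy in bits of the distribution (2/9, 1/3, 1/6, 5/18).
1.9547 bits

Shannon entropy is H(X) = -Σ p(x) log p(x).

For P = (2/9, 1/3, 1/6, 5/18):
H = -2/9 × log_2(2/9) -1/3 × log_2(1/3) -1/6 × log_2(1/6) -5/18 × log_2(5/18)
H = 1.9547 bits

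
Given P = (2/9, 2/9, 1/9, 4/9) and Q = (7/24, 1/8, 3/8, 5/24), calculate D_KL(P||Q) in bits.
0.3881 bits

KL divergence: D_KL(P||Q) = Σ p(x) log(p(x)/q(x))

Computing term by term:
  x=0: 2/9 × log_2[(2/9)/(7/24)] = 2/9 × -0.3923 = -0.0872
  x=1: 2/9 × log_2[(2/9)/(1/8)] = 2/9 × 0.8301 = 0.1845
  x=2: 1/9 × log_2[(1/9)/(3/8)] = 1/9 × -1.7549 = -0.1950
  x=3: 4/9 × log_2[(4/9)/(5/24)] = 4/9 × 1.0931 = 0.4858

D_KL(P||Q) = 0.3881 bits

Note: KL divergence is always non-negative and equals 0 iff P = Q.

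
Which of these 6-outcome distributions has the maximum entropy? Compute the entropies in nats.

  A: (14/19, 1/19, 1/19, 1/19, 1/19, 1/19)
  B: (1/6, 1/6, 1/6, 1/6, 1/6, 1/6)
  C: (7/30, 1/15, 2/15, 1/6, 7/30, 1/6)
B

For a discrete distribution over n outcomes, entropy is maximized by the uniform distribution.

Computing entropies:
H(A) = 0.9999 nats
H(B) = 1.7918 nats
H(C) = 1.7256 nats

The uniform distribution (where all probabilities equal 1/6) achieves the maximum entropy of log_e(6) = 1.7918 nats.

Distribution B has the highest entropy.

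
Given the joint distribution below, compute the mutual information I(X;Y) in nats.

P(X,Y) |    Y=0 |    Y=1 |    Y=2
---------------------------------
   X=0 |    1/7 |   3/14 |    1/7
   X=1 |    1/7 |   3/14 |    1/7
0.0000 nats

Mutual information: I(X;Y) = H(X) + H(Y) - H(X,Y)

Marginals:
P(X) = (1/2, 1/2), H(X) = 0.6931 nats
P(Y) = (2/7, 3/7, 2/7), H(Y) = 1.0790 nats

Joint entropy: H(X,Y) = 1.7721 nats

I(X;Y) = 0.6931 + 1.0790 - 1.7721 = 0.0000 nats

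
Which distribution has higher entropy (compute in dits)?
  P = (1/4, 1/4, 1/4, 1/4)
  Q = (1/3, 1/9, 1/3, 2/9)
P

Computing entropies in dits:
H(P) = 0.6021
H(Q) = 0.5693

Distribution P has higher entropy.

Intuition: The distribution closer to uniform (more spread out) has higher entropy.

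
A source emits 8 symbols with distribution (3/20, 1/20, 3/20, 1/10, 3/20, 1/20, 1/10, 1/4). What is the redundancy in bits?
0.1718 bits

Redundancy measures how far a source is from maximum entropy:
R = H_max - H(X)

Maximum entropy for 8 symbols: H_max = log_2(8) = 3.0000 bits
Actual entropy: H(X) = 2.8282 bits
Redundancy: R = 3.0000 - 2.8282 = 0.1718 bits

This redundancy represents potential for compression: the source could be compressed by 0.1718 bits per symbol.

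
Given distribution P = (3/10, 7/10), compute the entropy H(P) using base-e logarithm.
0.6109 nats

Shannon entropy is H(X) = -Σ p(x) log p(x).

For P = (3/10, 7/10):
H = -3/10 × log_e(3/10) -7/10 × log_e(7/10)
H = 0.6109 nats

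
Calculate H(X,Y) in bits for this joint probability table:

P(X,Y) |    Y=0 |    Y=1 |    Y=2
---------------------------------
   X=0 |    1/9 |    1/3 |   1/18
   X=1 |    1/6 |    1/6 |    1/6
2.4047 bits

Joint entropy is H(X,Y) = -Σ_{x,y} p(x,y) log p(x,y).

Summing over all non-zero entries:
H(X,Y) = -[1/9·log_2(1/9) + 1/3·log_2(1/3) + 1/18·log_2(1/18) + 1/6·log_2(1/6) + 1/6·log_2(1/6) + 1/6·log_2(1/6)]
H(X,Y) = 2.4047 bits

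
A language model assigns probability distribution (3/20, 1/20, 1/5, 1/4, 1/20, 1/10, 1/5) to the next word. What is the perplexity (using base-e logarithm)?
6.0784

Perplexity is e^H (or exp(H) for natural log).

First, H = -Σ p log p = 1.8047 nats
Perplexity = e^1.8047 = 6.0784

Interpretation: The model's uncertainty is equivalent to choosing uniformly among 6.1 options.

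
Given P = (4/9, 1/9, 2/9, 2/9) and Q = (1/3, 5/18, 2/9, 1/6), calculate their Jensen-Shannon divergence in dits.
0.0106 dits

Jensen-Shannon divergence is:
JSD(P||Q) = 0.5 × D_KL(P||M) + 0.5 × D_KL(Q||M)
where M = 0.5 × (P + Q) is the mixture distribution.

M = 0.5 × (4/9, 1/9, 2/9, 2/9) + 0.5 × (1/3, 5/18, 2/9, 1/6) = (7/18, 7/36, 2/9, 7/36)

D_KL(P||M) = 0.0117 dits
D_KL(Q||M) = 0.0096 dits

JSD(P||Q) = 0.5 × 0.0117 + 0.5 × 0.0096 = 0.0106 dits

Unlike KL divergence, JSD is symmetric and bounded: 0 ≤ JSD ≤ log(2).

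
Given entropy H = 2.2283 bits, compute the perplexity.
4.6858

Perplexity is 2^H (or exp(H) for natural log).

H = 2.2283 bits
Perplexity = 2^2.2283 = 4.6858

Interpretation: The model's uncertainty is equivalent to choosing uniformly among 4.7 options.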